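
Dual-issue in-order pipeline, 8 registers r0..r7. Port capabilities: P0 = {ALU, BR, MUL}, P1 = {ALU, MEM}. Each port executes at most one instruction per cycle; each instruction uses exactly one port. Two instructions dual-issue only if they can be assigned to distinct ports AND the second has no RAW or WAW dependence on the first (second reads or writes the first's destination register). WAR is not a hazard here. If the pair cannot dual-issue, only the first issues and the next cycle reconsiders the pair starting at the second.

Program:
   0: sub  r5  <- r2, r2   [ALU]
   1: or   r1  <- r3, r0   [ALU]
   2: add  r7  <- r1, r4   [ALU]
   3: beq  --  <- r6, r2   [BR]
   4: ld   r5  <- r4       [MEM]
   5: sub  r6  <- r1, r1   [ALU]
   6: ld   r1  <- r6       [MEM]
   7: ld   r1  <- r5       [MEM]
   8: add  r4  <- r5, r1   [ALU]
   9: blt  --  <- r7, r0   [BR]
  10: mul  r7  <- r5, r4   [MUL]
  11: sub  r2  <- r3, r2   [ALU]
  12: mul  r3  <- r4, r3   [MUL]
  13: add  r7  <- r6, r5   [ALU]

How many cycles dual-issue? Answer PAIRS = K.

PAIRS = 6

t=0 i0&i1:sub+or ; 2-wide
t=1 i2&i3:add+beq ; 2-wide
t=2 i4&i5:ld+sub ; 2-wide
t=3 i6:ld ; no-port MEM/MEM
t=4 i7:ld ; RAW r1
t=5 i8&i9:add+blt ; 2-wide
t=6 i10&i11:mul+sub ; 2-wide
t=7 i12&i13:mul+add ; 2-wide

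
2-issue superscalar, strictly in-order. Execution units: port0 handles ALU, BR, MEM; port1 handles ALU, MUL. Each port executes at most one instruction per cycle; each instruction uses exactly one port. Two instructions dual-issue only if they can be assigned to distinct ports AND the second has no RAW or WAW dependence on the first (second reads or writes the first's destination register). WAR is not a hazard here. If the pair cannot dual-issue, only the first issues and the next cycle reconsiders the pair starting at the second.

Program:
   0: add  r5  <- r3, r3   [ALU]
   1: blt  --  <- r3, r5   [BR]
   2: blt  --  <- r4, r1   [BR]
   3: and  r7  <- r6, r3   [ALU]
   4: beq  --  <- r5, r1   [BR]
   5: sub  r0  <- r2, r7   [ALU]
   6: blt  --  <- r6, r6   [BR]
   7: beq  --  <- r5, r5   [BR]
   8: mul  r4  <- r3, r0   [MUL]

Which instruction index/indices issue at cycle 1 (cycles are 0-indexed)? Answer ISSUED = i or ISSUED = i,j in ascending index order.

#0 head=0: add i0 RAW r5
#1 head=1: blt i1 no-port BR/BR
#2 head=2: blt/and i2+i3 dual
#3 head=4: beq/sub i4+i5 dual
#4 head=6: blt i6 no-port BR/BR
#5 head=7: beq/mul i7+i8 dual

ISSUED = 1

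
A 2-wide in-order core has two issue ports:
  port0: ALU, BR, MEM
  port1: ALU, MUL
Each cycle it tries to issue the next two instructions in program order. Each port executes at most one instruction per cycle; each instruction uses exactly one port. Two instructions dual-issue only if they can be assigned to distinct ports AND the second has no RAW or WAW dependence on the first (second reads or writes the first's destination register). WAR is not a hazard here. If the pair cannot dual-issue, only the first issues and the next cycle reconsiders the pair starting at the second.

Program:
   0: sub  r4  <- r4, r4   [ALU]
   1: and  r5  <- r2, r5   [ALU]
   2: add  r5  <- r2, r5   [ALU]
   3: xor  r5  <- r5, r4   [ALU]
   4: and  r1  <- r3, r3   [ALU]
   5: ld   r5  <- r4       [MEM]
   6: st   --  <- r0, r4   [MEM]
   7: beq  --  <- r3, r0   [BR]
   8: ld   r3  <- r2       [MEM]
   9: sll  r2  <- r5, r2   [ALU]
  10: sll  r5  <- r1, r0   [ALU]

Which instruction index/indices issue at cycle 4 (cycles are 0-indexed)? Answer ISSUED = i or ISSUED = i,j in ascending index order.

ISSUED = 6

0. sub.ALU and.ALU @i0/i1  | pair
1. add.ALU @i2  | RAW+WAW r5
2. xor.ALU and.ALU @i3/i4  | pair
3. ld.MEM @i5  | no-port MEM/MEM
4. st.MEM @i6  | no-port MEM/BR
5. beq.BR @i7  | no-port BR/MEM
6. ld.MEM sll.ALU @i8/i9  | pair
7. sll.ALU @i10  | tail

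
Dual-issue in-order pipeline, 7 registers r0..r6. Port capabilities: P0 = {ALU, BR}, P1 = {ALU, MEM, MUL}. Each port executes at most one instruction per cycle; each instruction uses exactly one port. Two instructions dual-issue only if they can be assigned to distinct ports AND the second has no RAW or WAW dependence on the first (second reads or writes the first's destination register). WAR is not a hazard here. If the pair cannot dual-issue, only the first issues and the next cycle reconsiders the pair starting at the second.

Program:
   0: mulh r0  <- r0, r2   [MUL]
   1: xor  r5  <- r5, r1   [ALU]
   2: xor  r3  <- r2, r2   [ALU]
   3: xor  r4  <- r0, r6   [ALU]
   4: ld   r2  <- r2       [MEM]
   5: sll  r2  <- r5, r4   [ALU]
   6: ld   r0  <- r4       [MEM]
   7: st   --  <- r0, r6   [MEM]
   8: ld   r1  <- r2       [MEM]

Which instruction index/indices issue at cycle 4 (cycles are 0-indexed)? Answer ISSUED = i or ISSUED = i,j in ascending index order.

ISSUED = 7

t=0 i0&i1:mulh+xor ; pair
t=1 i2&i3:xor+xor ; pair
t=2 i4:ld ; WAW r2
t=3 i5&i6:sll+ld ; pair
t=4 i7:st ; no-port MEM/MEM
t=5 i8:ld ; tail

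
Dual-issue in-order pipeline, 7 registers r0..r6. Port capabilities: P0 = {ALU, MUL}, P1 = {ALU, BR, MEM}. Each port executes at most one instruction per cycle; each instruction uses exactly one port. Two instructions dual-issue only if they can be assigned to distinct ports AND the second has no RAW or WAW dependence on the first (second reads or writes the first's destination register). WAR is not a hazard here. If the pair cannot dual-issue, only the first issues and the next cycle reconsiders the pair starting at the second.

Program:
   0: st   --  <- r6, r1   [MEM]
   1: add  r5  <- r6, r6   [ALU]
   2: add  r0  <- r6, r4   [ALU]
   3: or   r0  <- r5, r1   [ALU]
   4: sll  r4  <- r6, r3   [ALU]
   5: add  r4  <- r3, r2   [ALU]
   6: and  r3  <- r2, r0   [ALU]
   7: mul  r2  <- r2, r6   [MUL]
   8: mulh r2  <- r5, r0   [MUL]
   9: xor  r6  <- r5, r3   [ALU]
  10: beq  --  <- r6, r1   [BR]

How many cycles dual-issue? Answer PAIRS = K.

PAIRS = 4

c0: i0,i1 st.MEM;add.ALU  pair
c1: i2 add.ALU  WAW r0
c2: i3,i4 or.ALU;sll.ALU  pair
c3: i5,i6 add.ALU;and.ALU  pair
c4: i7 mul.MUL  no-port MUL/MUL
c5: i8,i9 mulh.MUL;xor.ALU  pair
c6: i10 beq.BR  tail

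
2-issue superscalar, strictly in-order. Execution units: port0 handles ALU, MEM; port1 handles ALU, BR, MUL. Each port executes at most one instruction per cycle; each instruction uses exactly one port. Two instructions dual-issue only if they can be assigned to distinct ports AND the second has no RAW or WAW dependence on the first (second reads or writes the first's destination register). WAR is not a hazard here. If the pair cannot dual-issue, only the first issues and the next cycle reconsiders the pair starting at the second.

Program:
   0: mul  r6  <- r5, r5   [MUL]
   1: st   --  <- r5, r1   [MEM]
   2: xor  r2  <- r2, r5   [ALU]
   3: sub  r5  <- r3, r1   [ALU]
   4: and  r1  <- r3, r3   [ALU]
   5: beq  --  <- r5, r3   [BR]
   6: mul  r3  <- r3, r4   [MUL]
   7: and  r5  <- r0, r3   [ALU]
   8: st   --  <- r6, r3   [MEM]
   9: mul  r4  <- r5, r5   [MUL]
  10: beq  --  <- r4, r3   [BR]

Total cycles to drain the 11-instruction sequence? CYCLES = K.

t=0 i0&i1:mul.MUL st.MEM ; 2-wide
t=1 i2&i3:xor.ALU sub.ALU ; 2-wide
t=2 i4&i5:and.ALU beq.BR ; 2-wide
t=3 i6:mul.MUL ; RAW r3
t=4 i7&i8:and.ALU st.MEM ; 2-wide
t=5 i9:mul.MUL ; no-port MUL/BR
t=6 i10:beq.BR ; tail

CYCLES = 7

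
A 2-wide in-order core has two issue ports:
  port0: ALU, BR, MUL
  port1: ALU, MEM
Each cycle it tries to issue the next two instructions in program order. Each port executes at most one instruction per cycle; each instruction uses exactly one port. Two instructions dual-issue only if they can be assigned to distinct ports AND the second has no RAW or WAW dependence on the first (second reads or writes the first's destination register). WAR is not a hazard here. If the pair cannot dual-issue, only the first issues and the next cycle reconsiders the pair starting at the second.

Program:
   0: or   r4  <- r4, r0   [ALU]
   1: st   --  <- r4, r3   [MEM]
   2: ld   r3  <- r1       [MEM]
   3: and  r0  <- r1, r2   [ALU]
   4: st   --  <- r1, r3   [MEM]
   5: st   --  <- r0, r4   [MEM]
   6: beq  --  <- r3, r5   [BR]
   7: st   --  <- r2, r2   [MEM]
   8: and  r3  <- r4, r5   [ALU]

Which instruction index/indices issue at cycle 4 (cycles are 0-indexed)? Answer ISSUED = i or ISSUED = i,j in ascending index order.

[0] i0  or  -- RAW r4
[1] i1  st  -- no-port MEM/MEM
[2] i2/i3  ld/and  -- pair
[3] i4  st  -- no-port MEM/MEM
[4] i5/i6  st/beq  -- pair
[5] i7/i8  st/and  -- pair

ISSUED = 5,6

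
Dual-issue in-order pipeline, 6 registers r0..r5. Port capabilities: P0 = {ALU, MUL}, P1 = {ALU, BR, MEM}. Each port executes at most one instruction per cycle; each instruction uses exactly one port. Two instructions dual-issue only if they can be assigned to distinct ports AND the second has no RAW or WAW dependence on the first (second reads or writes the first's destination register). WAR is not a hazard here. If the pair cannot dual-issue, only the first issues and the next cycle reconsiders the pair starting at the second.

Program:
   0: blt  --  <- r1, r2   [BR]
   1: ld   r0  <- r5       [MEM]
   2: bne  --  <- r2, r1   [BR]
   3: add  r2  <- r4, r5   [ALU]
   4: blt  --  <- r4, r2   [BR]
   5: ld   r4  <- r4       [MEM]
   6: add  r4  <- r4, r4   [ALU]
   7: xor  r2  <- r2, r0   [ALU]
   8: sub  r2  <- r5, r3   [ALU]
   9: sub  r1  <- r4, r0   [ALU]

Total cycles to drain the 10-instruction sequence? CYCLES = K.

CYCLES = 7

t=0 i0:blt ; no-port BR/MEM
t=1 i1:ld ; no-port MEM/BR
t=2 i2,i3:bne+add ; dual
t=3 i4:blt ; no-port BR/MEM
t=4 i5:ld ; RAW+WAW r4
t=5 i6,i7:add+xor ; dual
t=6 i8,i9:sub+sub ; dual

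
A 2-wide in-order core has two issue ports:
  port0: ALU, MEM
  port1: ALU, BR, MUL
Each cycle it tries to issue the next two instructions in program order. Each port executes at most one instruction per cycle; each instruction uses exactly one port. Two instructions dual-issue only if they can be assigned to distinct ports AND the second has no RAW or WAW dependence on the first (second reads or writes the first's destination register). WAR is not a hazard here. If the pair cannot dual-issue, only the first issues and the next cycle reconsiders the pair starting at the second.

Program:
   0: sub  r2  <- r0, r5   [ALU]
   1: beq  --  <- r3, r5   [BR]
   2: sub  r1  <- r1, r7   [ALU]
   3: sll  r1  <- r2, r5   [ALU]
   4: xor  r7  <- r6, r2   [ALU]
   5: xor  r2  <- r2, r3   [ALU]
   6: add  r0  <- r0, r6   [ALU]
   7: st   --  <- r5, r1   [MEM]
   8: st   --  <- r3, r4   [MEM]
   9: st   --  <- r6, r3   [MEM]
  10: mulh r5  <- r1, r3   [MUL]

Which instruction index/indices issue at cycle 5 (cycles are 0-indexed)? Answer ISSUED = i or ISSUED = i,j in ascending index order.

#0 head=0: sub/beq i0,i1 2-wide
#1 head=2: sub i2 WAW r1
#2 head=3: sll/xor i3,i4 2-wide
#3 head=5: xor/add i5,i6 2-wide
#4 head=7: st i7 no-port MEM/MEM
#5 head=8: st i8 no-port MEM/MEM
#6 head=9: st/mulh i9,i10 2-wide

ISSUED = 8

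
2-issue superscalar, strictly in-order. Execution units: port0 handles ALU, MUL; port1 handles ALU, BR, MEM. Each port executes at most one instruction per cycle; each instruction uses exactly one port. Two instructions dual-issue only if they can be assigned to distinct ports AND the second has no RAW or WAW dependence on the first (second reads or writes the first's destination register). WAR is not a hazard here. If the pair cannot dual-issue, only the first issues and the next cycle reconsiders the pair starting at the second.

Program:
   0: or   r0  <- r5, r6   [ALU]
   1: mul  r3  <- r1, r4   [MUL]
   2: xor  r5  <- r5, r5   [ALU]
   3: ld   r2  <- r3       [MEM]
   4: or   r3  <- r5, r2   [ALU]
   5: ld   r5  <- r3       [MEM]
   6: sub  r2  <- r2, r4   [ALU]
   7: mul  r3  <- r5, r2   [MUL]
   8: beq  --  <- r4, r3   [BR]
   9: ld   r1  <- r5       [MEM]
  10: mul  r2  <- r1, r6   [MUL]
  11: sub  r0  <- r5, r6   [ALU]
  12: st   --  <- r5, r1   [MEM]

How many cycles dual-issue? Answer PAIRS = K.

PAIRS = 4

  cy0 -> i0,i1 (or;mul) dual
  cy1 -> i2,i3 (xor;ld) dual
  cy2 -> i4 (or) RAW r3
  cy3 -> i5,i6 (ld;sub) dual
  cy4 -> i7 (mul) RAW r3
  cy5 -> i8 (beq) no-port BR/MEM
  cy6 -> i9 (ld) RAW r1
  cy7 -> i10,i11 (mul;sub) dual
  cy8 -> i12 (st) tail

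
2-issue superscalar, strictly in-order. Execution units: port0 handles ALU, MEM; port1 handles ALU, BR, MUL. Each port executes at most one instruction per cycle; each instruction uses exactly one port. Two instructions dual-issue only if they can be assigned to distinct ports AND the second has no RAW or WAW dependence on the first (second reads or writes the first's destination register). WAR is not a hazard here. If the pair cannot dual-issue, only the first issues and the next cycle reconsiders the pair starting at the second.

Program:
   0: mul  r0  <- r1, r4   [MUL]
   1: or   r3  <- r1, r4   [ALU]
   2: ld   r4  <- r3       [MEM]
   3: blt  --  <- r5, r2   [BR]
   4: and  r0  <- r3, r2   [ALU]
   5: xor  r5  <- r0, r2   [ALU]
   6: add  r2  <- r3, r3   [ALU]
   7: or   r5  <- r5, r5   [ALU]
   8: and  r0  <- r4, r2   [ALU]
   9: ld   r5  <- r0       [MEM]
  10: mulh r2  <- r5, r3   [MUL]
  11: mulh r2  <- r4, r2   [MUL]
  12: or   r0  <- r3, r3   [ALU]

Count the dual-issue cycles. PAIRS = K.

t=0 i0,i1:mul.MUL;or.ALU ; pair
t=1 i2,i3:ld.MEM;blt.BR ; pair
t=2 i4:and.ALU ; RAW r0
t=3 i5,i6:xor.ALU;add.ALU ; pair
t=4 i7,i8:or.ALU;and.ALU ; pair
t=5 i9:ld.MEM ; RAW r5
t=6 i10:mulh.MUL ; no-port MUL/MUL
t=7 i11,i12:mulh.MUL;or.ALU ; pair

PAIRS = 5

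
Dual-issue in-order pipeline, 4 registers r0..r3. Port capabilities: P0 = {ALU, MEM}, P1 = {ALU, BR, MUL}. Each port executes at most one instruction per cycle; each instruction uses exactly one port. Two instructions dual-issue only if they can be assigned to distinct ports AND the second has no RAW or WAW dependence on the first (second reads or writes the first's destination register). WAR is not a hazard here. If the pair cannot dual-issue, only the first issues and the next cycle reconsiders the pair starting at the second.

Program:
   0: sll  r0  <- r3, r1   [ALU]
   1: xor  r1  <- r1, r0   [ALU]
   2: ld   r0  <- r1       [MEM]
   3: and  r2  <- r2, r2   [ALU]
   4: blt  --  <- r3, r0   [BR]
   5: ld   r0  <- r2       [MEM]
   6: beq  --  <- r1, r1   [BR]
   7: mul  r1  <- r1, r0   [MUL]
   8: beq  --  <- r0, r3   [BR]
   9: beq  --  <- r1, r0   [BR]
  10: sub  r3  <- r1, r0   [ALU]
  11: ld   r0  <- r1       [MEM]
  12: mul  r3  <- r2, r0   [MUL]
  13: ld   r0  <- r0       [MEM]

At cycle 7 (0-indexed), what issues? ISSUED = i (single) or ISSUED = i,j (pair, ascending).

0. sll @i0  | RAW r0
1. xor @i1  | RAW r1
2. ld and @i2+i3  | 2-wide
3. blt ld @i4+i5  | 2-wide
4. beq @i6  | no-port BR/MUL
5. mul @i7  | no-port MUL/BR
6. beq @i8  | no-port BR/BR
7. beq sub @i9+i10  | 2-wide
8. ld @i11  | RAW r0
9. mul ld @i12+i13  | 2-wide

ISSUED = 9,10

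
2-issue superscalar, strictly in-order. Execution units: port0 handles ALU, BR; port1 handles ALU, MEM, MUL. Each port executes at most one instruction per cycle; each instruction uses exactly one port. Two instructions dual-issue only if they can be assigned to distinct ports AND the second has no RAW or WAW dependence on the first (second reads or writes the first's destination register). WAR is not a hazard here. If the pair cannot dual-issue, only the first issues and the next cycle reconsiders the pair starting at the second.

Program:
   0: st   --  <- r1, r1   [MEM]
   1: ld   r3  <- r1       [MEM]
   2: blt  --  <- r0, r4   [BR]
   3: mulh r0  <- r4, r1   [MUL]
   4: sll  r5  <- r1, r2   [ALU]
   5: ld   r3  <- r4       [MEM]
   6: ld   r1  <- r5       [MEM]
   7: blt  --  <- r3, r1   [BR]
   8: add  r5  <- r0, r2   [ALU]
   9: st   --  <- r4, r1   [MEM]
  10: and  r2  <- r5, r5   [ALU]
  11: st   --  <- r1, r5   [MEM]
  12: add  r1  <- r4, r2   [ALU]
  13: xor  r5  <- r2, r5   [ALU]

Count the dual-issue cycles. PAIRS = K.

PAIRS = 5

t=0 i0:st.MEM ; no-port MEM/MEM
t=1 i1&i2:ld.MEM/blt.BR ; 2-wide
t=2 i3&i4:mulh.MUL/sll.ALU ; 2-wide
t=3 i5:ld.MEM ; no-port MEM/MEM
t=4 i6:ld.MEM ; RAW r1
t=5 i7&i8:blt.BR/add.ALU ; 2-wide
t=6 i9&i10:st.MEM/and.ALU ; 2-wide
t=7 i11&i12:st.MEM/add.ALU ; 2-wide
t=8 i13:xor.ALU ; tail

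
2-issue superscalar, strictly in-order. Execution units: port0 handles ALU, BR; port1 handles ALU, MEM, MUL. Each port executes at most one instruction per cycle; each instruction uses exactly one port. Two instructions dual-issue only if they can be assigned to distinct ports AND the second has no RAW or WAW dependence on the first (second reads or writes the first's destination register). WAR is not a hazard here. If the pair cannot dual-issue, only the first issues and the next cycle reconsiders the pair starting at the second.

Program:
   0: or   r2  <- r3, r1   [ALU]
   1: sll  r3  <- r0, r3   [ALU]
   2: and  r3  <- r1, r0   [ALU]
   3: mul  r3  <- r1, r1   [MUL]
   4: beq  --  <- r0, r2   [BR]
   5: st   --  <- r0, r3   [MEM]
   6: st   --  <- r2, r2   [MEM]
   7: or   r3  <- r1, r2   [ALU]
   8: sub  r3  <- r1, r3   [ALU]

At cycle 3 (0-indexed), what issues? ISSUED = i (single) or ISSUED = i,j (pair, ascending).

ISSUED = 5

c0: i0&i1 or+sll  2-wide
c1: i2 and  WAW r3
c2: i3&i4 mul+beq  2-wide
c3: i5 st  no-port MEM/MEM
c4: i6&i7 st+or  2-wide
c5: i8 sub  tail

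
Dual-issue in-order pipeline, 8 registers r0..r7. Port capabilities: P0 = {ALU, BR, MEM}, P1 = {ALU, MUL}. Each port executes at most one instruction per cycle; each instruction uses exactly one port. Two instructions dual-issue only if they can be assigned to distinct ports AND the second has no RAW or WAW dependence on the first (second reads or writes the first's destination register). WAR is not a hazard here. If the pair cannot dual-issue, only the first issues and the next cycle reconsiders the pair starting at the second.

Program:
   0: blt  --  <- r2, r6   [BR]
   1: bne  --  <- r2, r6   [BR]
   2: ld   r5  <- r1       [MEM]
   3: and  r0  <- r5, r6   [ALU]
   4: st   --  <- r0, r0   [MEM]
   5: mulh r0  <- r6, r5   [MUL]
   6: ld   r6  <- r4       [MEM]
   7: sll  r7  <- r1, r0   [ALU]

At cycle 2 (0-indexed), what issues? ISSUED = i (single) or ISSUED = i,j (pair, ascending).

ISSUED = 2

c0: i0 blt  no-port BR/BR
c1: i1 bne  no-port BR/MEM
c2: i2 ld  RAW r5
c3: i3 and  RAW r0
c4: i4+i5 st+mulh  2-wide
c5: i6+i7 ld+sll  2-wide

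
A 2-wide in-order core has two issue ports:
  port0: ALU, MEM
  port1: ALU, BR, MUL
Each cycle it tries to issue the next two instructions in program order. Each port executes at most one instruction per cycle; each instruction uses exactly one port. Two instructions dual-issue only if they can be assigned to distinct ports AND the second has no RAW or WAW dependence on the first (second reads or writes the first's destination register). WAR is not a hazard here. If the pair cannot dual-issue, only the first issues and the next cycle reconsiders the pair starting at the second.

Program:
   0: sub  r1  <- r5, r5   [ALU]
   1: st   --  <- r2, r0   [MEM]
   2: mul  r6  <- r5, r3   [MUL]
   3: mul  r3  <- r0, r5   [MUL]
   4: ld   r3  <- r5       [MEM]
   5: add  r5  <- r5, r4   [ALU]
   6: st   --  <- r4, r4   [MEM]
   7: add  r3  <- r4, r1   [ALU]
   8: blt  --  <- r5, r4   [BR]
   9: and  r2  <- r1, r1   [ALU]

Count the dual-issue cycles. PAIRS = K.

PAIRS = 4

t=0 i0,i1:sub/st ; 2-wide
t=1 i2:mul ; no-port MUL/MUL
t=2 i3:mul ; WAW r3
t=3 i4,i5:ld/add ; 2-wide
t=4 i6,i7:st/add ; 2-wide
t=5 i8,i9:blt/and ; 2-wide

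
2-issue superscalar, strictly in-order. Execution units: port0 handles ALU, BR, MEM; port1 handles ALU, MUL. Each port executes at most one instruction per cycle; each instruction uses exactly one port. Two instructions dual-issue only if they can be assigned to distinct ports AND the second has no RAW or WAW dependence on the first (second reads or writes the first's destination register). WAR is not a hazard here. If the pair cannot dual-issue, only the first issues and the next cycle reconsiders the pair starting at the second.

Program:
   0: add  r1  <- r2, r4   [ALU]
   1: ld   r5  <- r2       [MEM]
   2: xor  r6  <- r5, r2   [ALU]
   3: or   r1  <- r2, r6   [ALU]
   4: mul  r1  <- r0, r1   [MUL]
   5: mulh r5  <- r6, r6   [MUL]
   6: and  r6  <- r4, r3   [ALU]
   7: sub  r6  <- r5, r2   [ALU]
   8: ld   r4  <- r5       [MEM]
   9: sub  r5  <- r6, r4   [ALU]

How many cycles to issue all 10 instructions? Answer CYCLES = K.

#0 head=0: add+ld i0/i1 2-wide
#1 head=2: xor i2 RAW r6
#2 head=3: or i3 RAW+WAW r1
#3 head=4: mul i4 no-port MUL/MUL
#4 head=5: mulh+and i5/i6 2-wide
#5 head=7: sub+ld i7/i8 2-wide
#6 head=9: sub i9 tail

CYCLES = 7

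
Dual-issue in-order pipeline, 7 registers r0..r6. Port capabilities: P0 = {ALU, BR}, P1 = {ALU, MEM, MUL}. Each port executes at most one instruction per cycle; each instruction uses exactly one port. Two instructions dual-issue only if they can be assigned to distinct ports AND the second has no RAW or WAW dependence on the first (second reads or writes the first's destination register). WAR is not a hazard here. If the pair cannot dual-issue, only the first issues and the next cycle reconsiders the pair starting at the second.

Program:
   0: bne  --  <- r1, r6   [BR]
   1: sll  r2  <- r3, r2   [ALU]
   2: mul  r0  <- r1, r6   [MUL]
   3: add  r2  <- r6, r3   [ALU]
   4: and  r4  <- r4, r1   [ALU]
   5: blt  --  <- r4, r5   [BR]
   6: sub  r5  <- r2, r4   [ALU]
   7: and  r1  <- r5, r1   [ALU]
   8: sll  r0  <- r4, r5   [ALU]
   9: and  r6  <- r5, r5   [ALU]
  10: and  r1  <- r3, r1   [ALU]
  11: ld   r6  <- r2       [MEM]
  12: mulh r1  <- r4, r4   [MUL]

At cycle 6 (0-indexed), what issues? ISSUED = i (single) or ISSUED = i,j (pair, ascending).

ISSUED = 11

t=0 i0/i1:bne sll ; 2-wide
t=1 i2/i3:mul add ; 2-wide
t=2 i4:and ; RAW r4
t=3 i5/i6:blt sub ; 2-wide
t=4 i7/i8:and sll ; 2-wide
t=5 i9/i10:and and ; 2-wide
t=6 i11:ld ; no-port MEM/MUL
t=7 i12:mulh ; tail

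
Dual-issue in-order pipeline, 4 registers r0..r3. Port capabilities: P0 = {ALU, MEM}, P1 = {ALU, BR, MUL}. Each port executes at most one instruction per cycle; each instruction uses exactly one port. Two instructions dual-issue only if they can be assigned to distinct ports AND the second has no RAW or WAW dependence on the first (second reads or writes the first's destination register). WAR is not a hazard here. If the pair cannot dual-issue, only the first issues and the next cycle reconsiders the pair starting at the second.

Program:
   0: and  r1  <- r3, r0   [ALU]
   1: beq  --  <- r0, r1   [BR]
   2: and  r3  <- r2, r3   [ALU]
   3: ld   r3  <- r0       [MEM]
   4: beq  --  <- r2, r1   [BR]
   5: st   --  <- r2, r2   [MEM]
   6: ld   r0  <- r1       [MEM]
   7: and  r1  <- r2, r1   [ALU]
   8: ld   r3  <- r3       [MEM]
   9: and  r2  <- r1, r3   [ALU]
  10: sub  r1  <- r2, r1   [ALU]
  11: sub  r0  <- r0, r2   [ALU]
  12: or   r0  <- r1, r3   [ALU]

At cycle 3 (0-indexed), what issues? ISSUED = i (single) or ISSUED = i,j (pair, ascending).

ISSUED = 5

c0: i0 and  RAW r1
c1: i1/i2 beq+and  pair
c2: i3/i4 ld+beq  pair
c3: i5 st  no-port MEM/MEM
c4: i6/i7 ld+and  pair
c5: i8 ld  RAW r3
c6: i9 and  RAW r2
c7: i10/i11 sub+sub  pair
c8: i12 or  tail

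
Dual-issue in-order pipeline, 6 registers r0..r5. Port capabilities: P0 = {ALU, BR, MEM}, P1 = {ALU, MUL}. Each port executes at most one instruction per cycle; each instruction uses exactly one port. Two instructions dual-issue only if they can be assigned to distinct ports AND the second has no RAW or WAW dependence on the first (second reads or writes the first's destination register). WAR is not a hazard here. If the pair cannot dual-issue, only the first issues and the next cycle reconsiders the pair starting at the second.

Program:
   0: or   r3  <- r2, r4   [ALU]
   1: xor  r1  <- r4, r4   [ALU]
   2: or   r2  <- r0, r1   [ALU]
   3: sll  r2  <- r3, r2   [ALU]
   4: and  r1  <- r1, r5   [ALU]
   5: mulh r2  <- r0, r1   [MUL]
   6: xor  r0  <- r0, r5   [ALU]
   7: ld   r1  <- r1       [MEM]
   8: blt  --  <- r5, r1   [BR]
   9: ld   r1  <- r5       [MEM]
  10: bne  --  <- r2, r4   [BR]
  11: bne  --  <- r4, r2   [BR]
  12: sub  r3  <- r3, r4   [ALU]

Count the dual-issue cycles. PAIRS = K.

  cy0 -> i0/i1 (or+xor) dual
  cy1 -> i2 (or) RAW+WAW r2
  cy2 -> i3/i4 (sll+and) dual
  cy3 -> i5/i6 (mulh+xor) dual
  cy4 -> i7 (ld) no-port MEM/BR
  cy5 -> i8 (blt) no-port BR/MEM
  cy6 -> i9 (ld) no-port MEM/BR
  cy7 -> i10 (bne) no-port BR/BR
  cy8 -> i11/i12 (bne+sub) dual

PAIRS = 4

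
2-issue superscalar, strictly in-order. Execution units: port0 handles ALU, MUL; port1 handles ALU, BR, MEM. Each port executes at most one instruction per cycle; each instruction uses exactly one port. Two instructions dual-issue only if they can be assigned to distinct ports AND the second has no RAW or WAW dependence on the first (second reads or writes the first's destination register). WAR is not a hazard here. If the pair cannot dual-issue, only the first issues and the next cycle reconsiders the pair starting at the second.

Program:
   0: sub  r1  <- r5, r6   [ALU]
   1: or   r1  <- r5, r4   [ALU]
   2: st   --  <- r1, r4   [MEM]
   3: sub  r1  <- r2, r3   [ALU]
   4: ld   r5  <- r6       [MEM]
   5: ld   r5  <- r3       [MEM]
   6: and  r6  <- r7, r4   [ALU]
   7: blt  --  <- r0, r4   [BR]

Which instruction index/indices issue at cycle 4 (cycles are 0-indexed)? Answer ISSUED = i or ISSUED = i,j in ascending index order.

ISSUED = 5,6

t=0 i0:sub ; WAW r1
t=1 i1:or ; RAW r1
t=2 i2/i3:st/sub ; dual
t=3 i4:ld ; no-port MEM/MEM
t=4 i5/i6:ld/and ; dual
t=5 i7:blt ; tail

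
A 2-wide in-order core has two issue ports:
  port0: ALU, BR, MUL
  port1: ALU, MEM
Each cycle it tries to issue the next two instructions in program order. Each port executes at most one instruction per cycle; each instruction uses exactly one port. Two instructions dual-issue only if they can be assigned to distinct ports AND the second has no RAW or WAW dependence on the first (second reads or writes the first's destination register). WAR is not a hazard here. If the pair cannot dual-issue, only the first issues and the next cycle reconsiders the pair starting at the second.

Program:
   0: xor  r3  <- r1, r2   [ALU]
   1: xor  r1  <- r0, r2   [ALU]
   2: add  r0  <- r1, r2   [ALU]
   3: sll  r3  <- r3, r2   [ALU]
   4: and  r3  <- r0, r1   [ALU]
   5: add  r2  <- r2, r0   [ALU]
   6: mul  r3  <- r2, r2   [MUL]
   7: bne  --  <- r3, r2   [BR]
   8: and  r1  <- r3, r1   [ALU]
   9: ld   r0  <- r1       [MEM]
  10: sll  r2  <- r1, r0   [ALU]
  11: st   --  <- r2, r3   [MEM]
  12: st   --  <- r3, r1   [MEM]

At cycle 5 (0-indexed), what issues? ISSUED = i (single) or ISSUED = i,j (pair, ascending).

ISSUED = 9

  cy0 -> i0,i1 (xor/xor) dual
  cy1 -> i2,i3 (add/sll) dual
  cy2 -> i4,i5 (and/add) dual
  cy3 -> i6 (mul) no-port MUL/BR
  cy4 -> i7,i8 (bne/and) dual
  cy5 -> i9 (ld) RAW r0
  cy6 -> i10 (sll) RAW r2
  cy7 -> i11 (st) no-port MEM/MEM
  cy8 -> i12 (st) tail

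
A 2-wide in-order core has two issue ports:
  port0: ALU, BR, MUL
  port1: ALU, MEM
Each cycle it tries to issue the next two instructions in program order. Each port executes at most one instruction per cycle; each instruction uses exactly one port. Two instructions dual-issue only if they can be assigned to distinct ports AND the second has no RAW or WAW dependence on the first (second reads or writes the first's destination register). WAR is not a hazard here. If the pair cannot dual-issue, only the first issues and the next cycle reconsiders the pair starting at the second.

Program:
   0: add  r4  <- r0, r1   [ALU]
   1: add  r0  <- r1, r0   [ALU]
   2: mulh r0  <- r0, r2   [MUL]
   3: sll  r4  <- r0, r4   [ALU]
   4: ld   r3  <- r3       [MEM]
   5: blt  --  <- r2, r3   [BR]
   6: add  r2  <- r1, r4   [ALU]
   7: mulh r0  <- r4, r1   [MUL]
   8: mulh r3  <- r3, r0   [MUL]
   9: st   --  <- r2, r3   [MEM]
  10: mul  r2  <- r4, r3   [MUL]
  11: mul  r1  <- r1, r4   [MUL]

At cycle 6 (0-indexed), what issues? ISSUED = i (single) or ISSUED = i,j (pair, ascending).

ISSUED = 9,10

t=0 i0/i1:add.ALU;add.ALU ; 2-wide
t=1 i2:mulh.MUL ; RAW r0
t=2 i3/i4:sll.ALU;ld.MEM ; 2-wide
t=3 i5/i6:blt.BR;add.ALU ; 2-wide
t=4 i7:mulh.MUL ; no-port MUL/MUL
t=5 i8:mulh.MUL ; RAW r3
t=6 i9/i10:st.MEM;mul.MUL ; 2-wide
t=7 i11:mul.MUL ; tail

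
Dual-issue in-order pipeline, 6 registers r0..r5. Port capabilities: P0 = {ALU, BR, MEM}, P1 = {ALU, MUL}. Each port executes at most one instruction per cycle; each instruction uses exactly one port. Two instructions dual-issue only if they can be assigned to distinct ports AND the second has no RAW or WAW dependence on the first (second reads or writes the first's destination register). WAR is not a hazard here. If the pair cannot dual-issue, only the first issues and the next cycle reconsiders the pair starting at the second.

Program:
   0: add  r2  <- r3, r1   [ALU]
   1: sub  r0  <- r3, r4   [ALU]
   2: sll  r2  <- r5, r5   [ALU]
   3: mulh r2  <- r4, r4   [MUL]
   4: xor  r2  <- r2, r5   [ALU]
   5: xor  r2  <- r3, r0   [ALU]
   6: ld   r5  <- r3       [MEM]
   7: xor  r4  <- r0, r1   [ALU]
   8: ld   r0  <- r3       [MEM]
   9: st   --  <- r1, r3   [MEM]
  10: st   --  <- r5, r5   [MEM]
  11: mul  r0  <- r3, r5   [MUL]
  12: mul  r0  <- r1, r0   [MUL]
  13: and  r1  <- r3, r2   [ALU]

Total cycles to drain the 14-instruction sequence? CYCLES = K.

#0 head=0: add.ALU;sub.ALU i0+i1 dual
#1 head=2: sll.ALU i2 WAW r2
#2 head=3: mulh.MUL i3 RAW+WAW r2
#3 head=4: xor.ALU i4 WAW r2
#4 head=5: xor.ALU;ld.MEM i5+i6 dual
#5 head=7: xor.ALU;ld.MEM i7+i8 dual
#6 head=9: st.MEM i9 no-port MEM/MEM
#7 head=10: st.MEM;mul.MUL i10+i11 dual
#8 head=12: mul.MUL;and.ALU i12+i13 dual

CYCLES = 9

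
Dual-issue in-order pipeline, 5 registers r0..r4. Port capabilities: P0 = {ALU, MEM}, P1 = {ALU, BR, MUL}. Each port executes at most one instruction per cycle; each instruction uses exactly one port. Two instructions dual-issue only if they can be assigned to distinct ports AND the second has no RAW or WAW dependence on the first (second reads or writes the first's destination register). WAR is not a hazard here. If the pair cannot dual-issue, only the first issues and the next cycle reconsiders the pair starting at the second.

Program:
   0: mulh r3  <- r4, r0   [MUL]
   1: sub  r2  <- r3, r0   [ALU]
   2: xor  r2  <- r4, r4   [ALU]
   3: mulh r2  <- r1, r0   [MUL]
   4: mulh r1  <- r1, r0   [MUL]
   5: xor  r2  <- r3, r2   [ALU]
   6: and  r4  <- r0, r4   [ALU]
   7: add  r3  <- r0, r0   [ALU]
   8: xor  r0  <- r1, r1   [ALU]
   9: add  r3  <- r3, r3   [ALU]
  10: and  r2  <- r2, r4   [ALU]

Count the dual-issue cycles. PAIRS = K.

#0 head=0: mulh.MUL i0 RAW r3
#1 head=1: sub.ALU i1 WAW r2
#2 head=2: xor.ALU i2 WAW r2
#3 head=3: mulh.MUL i3 no-port MUL/MUL
#4 head=4: mulh.MUL;xor.ALU i4&i5 pair
#5 head=6: and.ALU;add.ALU i6&i7 pair
#6 head=8: xor.ALU;add.ALU i8&i9 pair
#7 head=10: and.ALU i10 tail

PAIRS = 3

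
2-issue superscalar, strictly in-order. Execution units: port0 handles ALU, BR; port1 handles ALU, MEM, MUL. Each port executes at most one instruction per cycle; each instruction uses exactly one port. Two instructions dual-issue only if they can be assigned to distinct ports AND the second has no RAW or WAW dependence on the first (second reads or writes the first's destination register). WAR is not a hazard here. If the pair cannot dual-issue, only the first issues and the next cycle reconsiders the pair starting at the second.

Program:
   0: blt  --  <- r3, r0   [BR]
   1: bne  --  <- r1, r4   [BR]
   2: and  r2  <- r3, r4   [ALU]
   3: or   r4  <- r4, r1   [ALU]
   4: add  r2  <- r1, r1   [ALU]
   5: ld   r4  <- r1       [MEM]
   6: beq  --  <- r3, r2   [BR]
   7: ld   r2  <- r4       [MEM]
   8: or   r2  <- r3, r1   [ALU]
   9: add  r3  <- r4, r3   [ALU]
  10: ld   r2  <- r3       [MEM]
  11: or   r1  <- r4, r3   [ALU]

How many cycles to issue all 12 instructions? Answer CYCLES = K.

CYCLES = 7

0. blt @i0  | no-port BR/BR
1. bne/and @i1+i2  | dual
2. or/add @i3+i4  | dual
3. ld/beq @i5+i6  | dual
4. ld @i7  | WAW r2
5. or/add @i8+i9  | dual
6. ld/or @i10+i11  | dual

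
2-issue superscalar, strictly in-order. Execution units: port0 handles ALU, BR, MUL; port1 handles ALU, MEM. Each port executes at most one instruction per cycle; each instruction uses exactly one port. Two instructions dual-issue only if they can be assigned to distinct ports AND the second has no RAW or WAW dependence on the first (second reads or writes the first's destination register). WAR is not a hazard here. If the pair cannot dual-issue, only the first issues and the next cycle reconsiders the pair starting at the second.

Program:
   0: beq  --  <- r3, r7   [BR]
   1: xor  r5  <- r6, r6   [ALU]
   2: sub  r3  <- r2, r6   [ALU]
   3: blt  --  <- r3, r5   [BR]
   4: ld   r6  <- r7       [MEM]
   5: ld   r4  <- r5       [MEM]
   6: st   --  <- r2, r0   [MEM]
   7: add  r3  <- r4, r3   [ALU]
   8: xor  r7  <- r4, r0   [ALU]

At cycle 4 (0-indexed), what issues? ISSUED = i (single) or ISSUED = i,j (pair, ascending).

ISSUED = 6,7

t=0 i0&i1:beq.BR xor.ALU ; 2-wide
t=1 i2:sub.ALU ; RAW r3
t=2 i3&i4:blt.BR ld.MEM ; 2-wide
t=3 i5:ld.MEM ; no-port MEM/MEM
t=4 i6&i7:st.MEM add.ALU ; 2-wide
t=5 i8:xor.ALU ; tail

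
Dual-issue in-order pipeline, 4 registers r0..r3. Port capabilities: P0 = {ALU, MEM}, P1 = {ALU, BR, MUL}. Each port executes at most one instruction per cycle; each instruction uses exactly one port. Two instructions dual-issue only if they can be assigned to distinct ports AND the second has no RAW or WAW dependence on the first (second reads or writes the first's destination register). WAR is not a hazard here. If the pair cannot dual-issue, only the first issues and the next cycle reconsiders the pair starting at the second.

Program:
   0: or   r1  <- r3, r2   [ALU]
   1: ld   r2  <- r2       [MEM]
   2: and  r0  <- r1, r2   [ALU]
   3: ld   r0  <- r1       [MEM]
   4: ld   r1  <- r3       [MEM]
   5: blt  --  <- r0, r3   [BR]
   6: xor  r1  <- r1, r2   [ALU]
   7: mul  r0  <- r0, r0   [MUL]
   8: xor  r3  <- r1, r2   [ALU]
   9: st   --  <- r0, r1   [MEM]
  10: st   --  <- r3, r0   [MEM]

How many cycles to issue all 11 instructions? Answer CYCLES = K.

CYCLES = 7

#0 head=0: or.ALU+ld.MEM i0,i1 dual
#1 head=2: and.ALU i2 WAW r0
#2 head=3: ld.MEM i3 no-port MEM/MEM
#3 head=4: ld.MEM+blt.BR i4,i5 dual
#4 head=6: xor.ALU+mul.MUL i6,i7 dual
#5 head=8: xor.ALU+st.MEM i8,i9 dual
#6 head=10: st.MEM i10 tail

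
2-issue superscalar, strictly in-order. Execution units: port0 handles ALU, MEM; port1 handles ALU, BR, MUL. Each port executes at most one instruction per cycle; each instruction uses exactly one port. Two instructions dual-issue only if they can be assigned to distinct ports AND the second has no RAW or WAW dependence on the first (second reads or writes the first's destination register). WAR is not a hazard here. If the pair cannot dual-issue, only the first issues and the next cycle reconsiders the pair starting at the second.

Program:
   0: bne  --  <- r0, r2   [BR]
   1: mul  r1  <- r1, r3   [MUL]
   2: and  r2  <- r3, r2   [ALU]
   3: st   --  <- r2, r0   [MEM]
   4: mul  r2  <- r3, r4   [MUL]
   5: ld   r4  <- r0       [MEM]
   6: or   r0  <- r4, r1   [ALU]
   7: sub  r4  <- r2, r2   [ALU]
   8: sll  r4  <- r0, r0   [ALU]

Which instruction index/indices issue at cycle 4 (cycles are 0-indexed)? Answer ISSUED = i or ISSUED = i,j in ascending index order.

0. bne.BR @i0  | no-port BR/MUL
1. mul.MUL and.ALU @i1,i2  | pair
2. st.MEM mul.MUL @i3,i4  | pair
3. ld.MEM @i5  | RAW r4
4. or.ALU sub.ALU @i6,i7  | pair
5. sll.ALU @i8  | tail

ISSUED = 6,7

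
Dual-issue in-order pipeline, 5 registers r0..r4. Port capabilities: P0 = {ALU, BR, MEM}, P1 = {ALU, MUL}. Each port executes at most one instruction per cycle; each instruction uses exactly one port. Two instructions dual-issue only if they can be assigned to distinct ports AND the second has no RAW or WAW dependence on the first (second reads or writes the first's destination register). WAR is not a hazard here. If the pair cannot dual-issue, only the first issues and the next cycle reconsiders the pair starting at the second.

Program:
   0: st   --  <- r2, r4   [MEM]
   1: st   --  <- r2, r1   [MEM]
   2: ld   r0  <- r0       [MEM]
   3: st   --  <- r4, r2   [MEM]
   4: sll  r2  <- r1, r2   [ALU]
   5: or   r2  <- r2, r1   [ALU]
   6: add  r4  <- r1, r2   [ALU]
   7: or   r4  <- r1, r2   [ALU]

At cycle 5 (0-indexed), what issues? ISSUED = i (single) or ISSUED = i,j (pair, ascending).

ISSUED = 6

[0] i0  st  -- no-port MEM/MEM
[1] i1  st  -- no-port MEM/MEM
[2] i2  ld  -- no-port MEM/MEM
[3] i3+i4  st/sll  -- dual
[4] i5  or  -- RAW r2
[5] i6  add  -- WAW r4
[6] i7  or  -- tail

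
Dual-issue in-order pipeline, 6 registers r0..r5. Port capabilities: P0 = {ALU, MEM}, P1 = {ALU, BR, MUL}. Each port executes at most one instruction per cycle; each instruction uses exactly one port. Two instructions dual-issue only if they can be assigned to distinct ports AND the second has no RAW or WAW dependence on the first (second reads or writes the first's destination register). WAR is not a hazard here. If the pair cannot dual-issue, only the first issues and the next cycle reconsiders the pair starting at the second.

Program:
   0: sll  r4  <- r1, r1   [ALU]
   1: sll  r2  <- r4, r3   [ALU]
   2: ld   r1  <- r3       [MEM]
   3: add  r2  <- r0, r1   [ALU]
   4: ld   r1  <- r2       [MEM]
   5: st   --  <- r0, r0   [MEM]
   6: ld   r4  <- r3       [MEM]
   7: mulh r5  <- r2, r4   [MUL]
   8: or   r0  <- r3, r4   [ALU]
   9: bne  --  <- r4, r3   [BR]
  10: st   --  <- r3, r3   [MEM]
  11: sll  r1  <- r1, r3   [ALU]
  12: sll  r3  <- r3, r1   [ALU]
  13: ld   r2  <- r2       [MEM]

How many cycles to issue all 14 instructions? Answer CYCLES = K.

CYCLES = 10

0. sll.ALU @i0  | RAW r4
1. sll.ALU;ld.MEM @i1,i2  | dual
2. add.ALU @i3  | RAW r2
3. ld.MEM @i4  | no-port MEM/MEM
4. st.MEM @i5  | no-port MEM/MEM
5. ld.MEM @i6  | RAW r4
6. mulh.MUL;or.ALU @i7,i8  | dual
7. bne.BR;st.MEM @i9,i10  | dual
8. sll.ALU @i11  | RAW r1
9. sll.ALU;ld.MEM @i12,i13  | dual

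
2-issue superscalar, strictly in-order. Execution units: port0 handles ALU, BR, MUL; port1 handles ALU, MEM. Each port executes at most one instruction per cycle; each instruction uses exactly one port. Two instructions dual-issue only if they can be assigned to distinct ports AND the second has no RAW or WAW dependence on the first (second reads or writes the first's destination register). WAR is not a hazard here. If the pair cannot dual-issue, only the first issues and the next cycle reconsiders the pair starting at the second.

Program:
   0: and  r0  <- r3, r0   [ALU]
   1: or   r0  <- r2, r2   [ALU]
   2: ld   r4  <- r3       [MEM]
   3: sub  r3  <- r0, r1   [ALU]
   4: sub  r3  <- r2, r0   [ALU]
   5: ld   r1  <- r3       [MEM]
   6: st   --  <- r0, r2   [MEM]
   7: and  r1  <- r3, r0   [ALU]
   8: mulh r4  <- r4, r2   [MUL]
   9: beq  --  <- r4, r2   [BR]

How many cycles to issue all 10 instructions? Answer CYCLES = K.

CYCLES = 8

[0] i0  and  -- WAW r0
[1] i1/i2  or+ld  -- dual
[2] i3  sub  -- WAW r3
[3] i4  sub  -- RAW r3
[4] i5  ld  -- no-port MEM/MEM
[5] i6/i7  st+and  -- dual
[6] i8  mulh  -- no-port MUL/BR
[7] i9  beq  -- tail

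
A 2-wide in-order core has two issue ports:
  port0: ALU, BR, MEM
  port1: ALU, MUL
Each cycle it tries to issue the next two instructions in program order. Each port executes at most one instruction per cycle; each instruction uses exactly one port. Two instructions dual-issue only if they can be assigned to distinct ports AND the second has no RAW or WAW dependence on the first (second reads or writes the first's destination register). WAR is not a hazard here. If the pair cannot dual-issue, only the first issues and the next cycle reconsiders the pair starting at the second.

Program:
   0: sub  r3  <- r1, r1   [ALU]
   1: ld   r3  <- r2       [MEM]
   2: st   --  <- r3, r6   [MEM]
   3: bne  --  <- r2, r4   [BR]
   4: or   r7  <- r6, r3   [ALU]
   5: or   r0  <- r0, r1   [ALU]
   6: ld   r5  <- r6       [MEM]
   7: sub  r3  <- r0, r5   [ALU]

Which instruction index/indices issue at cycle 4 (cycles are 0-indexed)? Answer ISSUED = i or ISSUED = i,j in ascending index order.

ISSUED = 5,6

0. sub @i0  | WAW r3
1. ld @i1  | no-port MEM/MEM
2. st @i2  | no-port MEM/BR
3. bne or @i3/i4  | pair
4. or ld @i5/i6  | pair
5. sub @i7  | tail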